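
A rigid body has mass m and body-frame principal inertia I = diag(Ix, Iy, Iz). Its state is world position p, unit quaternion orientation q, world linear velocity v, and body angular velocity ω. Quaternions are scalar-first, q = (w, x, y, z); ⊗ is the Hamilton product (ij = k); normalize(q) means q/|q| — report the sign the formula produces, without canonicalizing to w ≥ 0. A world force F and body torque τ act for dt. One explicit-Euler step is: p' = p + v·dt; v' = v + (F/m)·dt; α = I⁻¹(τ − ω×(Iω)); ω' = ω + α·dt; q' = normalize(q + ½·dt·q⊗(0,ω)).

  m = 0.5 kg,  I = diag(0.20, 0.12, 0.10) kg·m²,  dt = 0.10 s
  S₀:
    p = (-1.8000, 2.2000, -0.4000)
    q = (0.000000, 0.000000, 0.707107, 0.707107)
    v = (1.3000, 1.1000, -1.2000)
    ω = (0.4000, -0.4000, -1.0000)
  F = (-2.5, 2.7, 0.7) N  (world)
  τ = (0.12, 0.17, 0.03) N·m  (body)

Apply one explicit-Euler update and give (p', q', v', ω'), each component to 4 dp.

a = F/m = (-5.0000, 5.4000, 1.4000)
new position p' = (-1.6700, 2.3100, -0.5200)
v + (F/m)dt = (0.8000, 1.6400, -1.0600)
(τ − ω×Iω)/I = (0.6400, 1.7500, 0.1720)
new body rate ω' = (0.4640, -0.2250, -0.9828)
2q̇ = q⊗(0,ω) = (0.9899498, -0.4242642, 0.2828428, -0.2828428)
updated quaternion q' = (0.0494, -0.0212, 0.7201, 0.6918)

p' = (-1.6700, 2.3100, -0.5200)
q' = (0.0494, -0.0212, 0.7201, 0.6918)
v' = (0.8000, 1.6400, -1.0600)
ω' = (0.4640, -0.2250, -0.9828)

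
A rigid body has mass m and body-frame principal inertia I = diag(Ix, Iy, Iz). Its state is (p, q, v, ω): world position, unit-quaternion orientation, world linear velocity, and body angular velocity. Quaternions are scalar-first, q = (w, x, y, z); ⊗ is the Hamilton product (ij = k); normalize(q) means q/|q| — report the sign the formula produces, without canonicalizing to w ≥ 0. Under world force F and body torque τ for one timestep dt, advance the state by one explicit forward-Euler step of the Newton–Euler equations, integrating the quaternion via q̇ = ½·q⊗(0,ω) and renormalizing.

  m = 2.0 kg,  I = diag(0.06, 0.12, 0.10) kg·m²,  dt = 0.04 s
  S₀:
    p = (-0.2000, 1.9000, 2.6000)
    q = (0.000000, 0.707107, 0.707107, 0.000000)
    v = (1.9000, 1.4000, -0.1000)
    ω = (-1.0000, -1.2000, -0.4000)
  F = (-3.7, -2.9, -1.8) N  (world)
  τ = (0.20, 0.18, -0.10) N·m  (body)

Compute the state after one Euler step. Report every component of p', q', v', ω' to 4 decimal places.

p' = (-0.1240, 1.9560, 2.5960)
q' = (0.0311, 0.7011, 0.7124, -0.0028)
v' = (1.8260, 1.3420, -0.1360)
ω' = (-0.8603, -1.1347, -0.4688)

linear accel F/m = (-1.8500, -1.4500, -0.9000)
p' = p + v·dt = (-0.1240, 1.9560, 2.5960)
v + (F/m)dt = (1.8260, 1.3420, -0.1360)
α = I⁻¹(τ − ω×Iω) = (3.4933, 1.6333, -1.7200)
ω + α·dt = (-0.8603, -1.1347, -0.4688)
q⊗(0,ω) = (1.5556354, -0.2828428, 0.2828428, -0.1414214)
updated quaternion q' = (0.0311, 0.7011, 0.7124, -0.0028)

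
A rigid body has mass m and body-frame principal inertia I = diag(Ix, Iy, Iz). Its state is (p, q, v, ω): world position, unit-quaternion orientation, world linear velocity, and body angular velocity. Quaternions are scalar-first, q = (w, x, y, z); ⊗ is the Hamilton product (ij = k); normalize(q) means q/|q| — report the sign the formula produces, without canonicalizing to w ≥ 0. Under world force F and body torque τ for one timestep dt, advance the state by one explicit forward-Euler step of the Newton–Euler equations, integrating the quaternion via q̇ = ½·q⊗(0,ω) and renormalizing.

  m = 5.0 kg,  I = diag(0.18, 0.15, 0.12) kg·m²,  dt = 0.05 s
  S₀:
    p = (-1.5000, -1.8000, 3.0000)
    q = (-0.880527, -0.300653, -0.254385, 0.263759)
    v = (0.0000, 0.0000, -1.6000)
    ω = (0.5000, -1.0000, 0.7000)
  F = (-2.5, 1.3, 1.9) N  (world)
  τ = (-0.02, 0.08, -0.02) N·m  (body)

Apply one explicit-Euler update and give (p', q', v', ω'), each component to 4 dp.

α = I⁻¹(τ − ω×Iω) = (-0.2278, 0.3933, -0.2917)
new body rate ω' = (0.4886, -0.9803, 0.6854)
q⊗(0,ω) = (-0.2886898, -0.3545740, 1.2228636, -0.1885234)
q' = normalize(q + ½dt·q⊗(0,ω)) = (-0.8873, -0.3093, -0.2237, 0.2589)
a = (-0.5000, 0.2600, 0.3800)
new position p' = (-1.5000, -1.8000, 2.9200)
v + (F/m)dt = (-0.0250, 0.0130, -1.5810)

p' = (-1.5000, -1.8000, 2.9200)
q' = (-0.8873, -0.3093, -0.2237, 0.2589)
v' = (-0.0250, 0.0130, -1.5810)
ω' = (0.4886, -0.9803, 0.6854)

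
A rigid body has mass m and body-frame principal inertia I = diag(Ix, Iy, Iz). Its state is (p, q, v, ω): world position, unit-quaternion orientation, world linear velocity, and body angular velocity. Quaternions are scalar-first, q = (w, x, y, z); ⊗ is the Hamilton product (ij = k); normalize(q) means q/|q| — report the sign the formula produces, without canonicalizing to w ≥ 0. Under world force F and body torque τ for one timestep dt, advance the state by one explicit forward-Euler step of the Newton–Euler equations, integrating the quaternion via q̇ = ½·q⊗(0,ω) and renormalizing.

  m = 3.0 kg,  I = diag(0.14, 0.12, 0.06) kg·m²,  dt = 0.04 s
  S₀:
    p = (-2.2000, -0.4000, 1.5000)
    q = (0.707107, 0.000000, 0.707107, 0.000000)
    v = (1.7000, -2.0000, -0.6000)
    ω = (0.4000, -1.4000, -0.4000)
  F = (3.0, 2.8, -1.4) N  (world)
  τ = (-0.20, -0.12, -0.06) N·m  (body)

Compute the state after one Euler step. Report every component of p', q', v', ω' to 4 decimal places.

p' = (-2.1320, -0.4800, 1.4760)
q' = (0.7266, 0.0000, 0.6870, -0.0113)
v' = (1.7400, -1.9627, -0.6187)
ω' = (0.3525, -1.4357, -0.4475)

a = (1.0000, 0.9333, -0.4667)
new position p' = (-2.1320, -0.4800, 1.4760)
v' = v + a·dt = (1.7400, -1.9627, -0.6187)
α = I⁻¹(τ − ω×Iω) = (-1.1886, -0.8933, -1.1867)
ω + α·dt = (0.3525, -1.4357, -0.4475)
2q̇ = q⊗(0,ω) = (0.9899498, 0.0000000, -0.9899498, -0.5656856)
q + ½dt·q⊗(0,ω), renormalized = (0.7266, 0.0000, 0.6870, -0.0113)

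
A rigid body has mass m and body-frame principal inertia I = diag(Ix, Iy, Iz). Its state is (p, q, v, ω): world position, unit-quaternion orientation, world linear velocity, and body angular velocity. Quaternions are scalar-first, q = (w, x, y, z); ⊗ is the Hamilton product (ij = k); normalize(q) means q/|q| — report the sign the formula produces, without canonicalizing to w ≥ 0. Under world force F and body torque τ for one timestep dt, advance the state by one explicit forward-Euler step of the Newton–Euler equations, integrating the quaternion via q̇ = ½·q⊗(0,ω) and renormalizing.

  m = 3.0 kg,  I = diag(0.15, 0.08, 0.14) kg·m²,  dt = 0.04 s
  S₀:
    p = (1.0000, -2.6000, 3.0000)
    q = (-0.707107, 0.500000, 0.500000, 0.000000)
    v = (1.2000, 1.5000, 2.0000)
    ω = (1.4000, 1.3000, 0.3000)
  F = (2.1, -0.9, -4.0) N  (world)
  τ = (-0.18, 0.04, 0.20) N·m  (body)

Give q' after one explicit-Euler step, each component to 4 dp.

Hamilton product q⊗(0,ω) = (-1.3500000, -0.8399498, -1.0692391, -0.2621321)
q + ½dt·q⊗(0,ω), renormalized = (-0.7336, 0.4828, 0.4783, -0.0052)

q' = (-0.7336, 0.4828, 0.4783, -0.0052)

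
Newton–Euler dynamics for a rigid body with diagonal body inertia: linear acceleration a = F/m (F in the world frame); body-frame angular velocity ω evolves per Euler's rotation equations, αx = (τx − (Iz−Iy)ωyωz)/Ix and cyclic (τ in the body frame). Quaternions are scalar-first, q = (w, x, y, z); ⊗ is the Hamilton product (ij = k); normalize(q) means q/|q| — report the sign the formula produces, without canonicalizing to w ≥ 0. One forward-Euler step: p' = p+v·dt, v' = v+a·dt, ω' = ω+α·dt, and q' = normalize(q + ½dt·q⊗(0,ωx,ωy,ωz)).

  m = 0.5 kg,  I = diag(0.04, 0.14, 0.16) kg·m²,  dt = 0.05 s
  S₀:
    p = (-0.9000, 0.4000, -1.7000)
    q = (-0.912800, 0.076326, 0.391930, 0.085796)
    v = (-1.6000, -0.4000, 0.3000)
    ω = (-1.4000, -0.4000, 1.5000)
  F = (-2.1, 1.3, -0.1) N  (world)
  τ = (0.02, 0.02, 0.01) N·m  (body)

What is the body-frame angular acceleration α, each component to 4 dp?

ω×(Iω) gyroscopic = (-0.0120, 0.2520, 0.0560)
(τ − ω×Iω)/I = (0.8000, -1.6571, -0.2875)

α = (0.8000, -1.6571, -0.2875)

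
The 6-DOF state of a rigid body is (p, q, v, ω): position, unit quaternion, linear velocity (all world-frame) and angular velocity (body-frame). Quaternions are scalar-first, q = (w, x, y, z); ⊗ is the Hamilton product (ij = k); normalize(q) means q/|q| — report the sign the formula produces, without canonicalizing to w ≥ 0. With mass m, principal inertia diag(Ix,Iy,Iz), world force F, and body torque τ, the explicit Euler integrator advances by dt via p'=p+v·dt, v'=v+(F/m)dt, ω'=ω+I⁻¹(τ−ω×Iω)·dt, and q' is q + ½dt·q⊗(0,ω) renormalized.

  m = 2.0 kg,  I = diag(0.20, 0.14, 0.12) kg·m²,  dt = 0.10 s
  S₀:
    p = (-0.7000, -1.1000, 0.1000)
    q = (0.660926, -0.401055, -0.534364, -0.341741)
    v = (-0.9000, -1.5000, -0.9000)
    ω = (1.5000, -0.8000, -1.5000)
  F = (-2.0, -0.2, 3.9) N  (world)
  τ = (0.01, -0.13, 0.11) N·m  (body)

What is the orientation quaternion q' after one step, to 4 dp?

q' = (0.6399, -0.3230, -0.6126, -0.3331)

Hamilton product q⊗(0,ω) = (-0.3385202, 1.5195422, -1.6429348, 0.1310010)
q' = normalize(q + ½dt·q⊗(0,ω)) = (0.6399, -0.3230, -0.6126, -0.3331)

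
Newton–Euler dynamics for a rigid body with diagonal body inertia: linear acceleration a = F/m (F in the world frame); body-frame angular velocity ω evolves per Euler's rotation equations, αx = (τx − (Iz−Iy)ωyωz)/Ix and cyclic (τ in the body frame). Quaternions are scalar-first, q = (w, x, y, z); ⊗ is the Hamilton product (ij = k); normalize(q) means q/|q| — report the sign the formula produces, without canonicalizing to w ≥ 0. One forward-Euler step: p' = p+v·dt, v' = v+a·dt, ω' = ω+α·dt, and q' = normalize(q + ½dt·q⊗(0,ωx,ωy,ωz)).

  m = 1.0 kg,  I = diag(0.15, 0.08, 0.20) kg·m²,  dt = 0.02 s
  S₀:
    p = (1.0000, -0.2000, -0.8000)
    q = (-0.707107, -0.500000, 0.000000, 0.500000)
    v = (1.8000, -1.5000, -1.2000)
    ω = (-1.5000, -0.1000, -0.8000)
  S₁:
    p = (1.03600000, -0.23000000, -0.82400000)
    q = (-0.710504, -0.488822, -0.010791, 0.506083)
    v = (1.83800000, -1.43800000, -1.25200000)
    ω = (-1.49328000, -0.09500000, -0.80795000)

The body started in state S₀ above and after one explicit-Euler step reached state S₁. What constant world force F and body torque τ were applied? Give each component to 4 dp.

Δv = v₁−v₀ = (0.03800000, 0.06200000, -0.05200000)
F = m·Δv/dt = (1.9000, 3.1000, -2.6000)
ω₁ − ω₀ = (0.00672000, 0.00500000, -0.00795000)
gyro term ω₀×Iω₀ = (0.0096, -0.0600, -0.0105)
τ = I·(Δω/dt) + ω₀×(Iω₀) = (0.0600, -0.0400, -0.0900)

F = (1.9000, 3.1000, -2.6000)
τ = (0.0600, -0.0400, -0.0900)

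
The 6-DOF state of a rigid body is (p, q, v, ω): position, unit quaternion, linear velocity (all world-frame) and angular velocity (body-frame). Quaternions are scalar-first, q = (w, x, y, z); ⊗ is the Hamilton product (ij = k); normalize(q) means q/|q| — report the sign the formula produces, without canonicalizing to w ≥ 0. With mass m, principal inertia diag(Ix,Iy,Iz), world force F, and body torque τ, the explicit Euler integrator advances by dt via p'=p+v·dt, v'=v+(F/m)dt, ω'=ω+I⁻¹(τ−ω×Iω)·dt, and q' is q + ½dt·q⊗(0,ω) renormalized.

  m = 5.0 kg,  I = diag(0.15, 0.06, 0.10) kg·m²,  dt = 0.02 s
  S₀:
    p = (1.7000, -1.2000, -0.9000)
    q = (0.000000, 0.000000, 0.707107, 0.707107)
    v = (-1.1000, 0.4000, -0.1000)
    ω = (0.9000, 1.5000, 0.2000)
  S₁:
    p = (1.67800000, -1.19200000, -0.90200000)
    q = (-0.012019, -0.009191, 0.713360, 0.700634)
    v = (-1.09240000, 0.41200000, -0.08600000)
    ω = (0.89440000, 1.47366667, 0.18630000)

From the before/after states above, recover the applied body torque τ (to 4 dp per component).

τ = (-0.0300, -0.0700, -0.1900)

rate change Δω = (-0.00560000, -0.02633333, -0.01370000)
ω₀×(Iω₀) = (0.0120, 0.0090, -0.1215)
I·α + gyro = (-0.0300, -0.0700, -0.1900)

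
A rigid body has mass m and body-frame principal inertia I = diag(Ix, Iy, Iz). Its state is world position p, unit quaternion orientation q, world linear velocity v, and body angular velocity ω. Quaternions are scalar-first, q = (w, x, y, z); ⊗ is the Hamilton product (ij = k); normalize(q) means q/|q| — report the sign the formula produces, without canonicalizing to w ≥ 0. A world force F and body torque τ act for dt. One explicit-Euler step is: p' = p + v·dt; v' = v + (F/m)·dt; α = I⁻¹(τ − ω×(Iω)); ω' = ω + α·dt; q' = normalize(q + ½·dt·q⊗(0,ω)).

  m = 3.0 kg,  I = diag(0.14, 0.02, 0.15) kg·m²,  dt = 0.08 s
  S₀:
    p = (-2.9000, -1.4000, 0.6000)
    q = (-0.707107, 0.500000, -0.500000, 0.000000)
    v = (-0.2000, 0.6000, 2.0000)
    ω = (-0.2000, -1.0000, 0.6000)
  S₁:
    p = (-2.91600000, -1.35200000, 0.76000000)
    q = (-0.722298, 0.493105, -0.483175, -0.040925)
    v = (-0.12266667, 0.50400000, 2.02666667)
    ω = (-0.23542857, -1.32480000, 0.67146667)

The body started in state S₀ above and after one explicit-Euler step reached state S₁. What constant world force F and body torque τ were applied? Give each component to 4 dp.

rate change Δω = (-0.03542857, -0.32480000, 0.07146667)
precession coupling = (-0.0780, 0.0012, -0.0240)
I·α + gyro = (-0.1400, -0.0800, 0.1100)
v₁ − v₀ = (0.07733333, -0.09600000, 0.02666667)
m·(v₁−v₀)/dt = (2.9000, -3.6000, 1.0000)

F = (2.9000, -3.6000, 1.0000)
τ = (-0.1400, -0.0800, 0.1100)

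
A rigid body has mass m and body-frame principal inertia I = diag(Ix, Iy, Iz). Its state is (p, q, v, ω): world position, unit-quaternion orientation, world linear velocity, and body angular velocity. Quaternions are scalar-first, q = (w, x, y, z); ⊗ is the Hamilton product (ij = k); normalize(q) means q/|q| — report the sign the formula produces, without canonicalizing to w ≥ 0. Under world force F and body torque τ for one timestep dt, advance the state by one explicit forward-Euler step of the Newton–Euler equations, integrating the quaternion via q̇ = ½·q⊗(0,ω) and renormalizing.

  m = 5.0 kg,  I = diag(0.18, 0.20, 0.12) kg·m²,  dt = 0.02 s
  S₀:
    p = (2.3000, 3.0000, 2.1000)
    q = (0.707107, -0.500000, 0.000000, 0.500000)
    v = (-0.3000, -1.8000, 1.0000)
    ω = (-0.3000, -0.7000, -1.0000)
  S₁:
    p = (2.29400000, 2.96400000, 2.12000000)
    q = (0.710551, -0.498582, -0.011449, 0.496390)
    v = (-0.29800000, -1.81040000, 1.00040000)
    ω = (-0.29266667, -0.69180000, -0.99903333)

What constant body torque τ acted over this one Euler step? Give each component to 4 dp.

τ = (0.0100, 0.1000, 0.0100)

ω₁ − ω₀ = (0.00733333, 0.00820000, 0.00096667)
ω₀×(Iω₀) = (-0.0560, 0.0180, 0.0042)
τ = I·(Δω/dt) + ω₀×(Iω₀) = (0.0100, 0.1000, 0.0100)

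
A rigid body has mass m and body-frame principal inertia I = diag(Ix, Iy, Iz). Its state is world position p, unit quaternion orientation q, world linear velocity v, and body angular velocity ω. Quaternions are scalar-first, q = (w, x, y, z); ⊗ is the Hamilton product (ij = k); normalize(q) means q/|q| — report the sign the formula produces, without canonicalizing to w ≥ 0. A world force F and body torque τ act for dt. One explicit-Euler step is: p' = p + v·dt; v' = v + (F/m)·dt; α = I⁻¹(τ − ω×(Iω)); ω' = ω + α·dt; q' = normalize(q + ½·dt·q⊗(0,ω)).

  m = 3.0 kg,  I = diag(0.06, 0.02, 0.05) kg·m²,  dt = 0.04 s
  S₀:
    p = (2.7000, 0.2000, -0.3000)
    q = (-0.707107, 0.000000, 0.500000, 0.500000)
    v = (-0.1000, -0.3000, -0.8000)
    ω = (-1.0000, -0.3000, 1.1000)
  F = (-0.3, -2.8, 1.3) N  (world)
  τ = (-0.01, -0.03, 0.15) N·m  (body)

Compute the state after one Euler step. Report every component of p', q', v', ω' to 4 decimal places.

p' = (2.6960, 0.1880, -0.3320)
q' = (-0.7148, 0.0281, 0.4940, 0.4942)
v' = (-0.1040, -0.3373, -0.7827)
ω' = (-1.0001, -0.3380, 1.2296)

linear accel F/m = (-0.1000, -0.9333, 0.4333)
p + v·dt = (2.6960, 0.1880, -0.3320)
v + (F/m)dt = (-0.1040, -0.3373, -0.7827)
α = I⁻¹(τ − ω×Iω) = (-0.0017, -0.9500, 3.2400)
ω' = ω + α·dt = (-1.0001, -0.3380, 1.2296)
q⊗(0,ω) = (-0.4000000, 1.4071070, -0.2878679, -0.2778177)
q + ½dt·q⊗(0,ω), renormalized = (-0.7148, 0.0281, 0.4940, 0.4942)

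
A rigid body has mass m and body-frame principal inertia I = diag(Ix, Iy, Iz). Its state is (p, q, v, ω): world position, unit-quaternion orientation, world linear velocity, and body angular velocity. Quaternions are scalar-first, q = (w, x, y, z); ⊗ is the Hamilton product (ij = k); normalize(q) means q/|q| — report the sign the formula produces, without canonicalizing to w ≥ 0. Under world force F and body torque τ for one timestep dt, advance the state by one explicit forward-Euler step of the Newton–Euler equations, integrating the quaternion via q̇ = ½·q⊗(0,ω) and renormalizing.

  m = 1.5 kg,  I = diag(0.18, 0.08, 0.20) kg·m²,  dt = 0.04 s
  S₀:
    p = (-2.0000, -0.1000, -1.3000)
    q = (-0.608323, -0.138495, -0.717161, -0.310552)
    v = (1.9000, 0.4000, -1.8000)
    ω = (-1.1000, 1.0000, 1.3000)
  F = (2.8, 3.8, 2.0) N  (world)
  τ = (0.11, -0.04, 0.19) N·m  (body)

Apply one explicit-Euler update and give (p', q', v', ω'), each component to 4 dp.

p' = p + v·dt = (-1.9240, -0.0840, -1.3720)
new velocity v' = (1.9747, 0.5013, -1.7467)
α = I⁻¹(τ − ω×Iω) = (-0.2556, -0.8575, 0.4000)
new body rate ω' = (-1.1102, 0.9657, 1.3160)
Hamilton product q⊗(0,ω) = (0.9685341, 0.0473980, -0.0866723, -1.7181920)
q + ½dt·q⊗(0,ω), renormalized = (-0.5885, -0.1374, -0.7183, -0.3446)

p' = (-1.9240, -0.0840, -1.3720)
q' = (-0.5885, -0.1374, -0.7183, -0.3446)
v' = (1.9747, 0.5013, -1.7467)
ω' = (-1.1102, 0.9657, 1.3160)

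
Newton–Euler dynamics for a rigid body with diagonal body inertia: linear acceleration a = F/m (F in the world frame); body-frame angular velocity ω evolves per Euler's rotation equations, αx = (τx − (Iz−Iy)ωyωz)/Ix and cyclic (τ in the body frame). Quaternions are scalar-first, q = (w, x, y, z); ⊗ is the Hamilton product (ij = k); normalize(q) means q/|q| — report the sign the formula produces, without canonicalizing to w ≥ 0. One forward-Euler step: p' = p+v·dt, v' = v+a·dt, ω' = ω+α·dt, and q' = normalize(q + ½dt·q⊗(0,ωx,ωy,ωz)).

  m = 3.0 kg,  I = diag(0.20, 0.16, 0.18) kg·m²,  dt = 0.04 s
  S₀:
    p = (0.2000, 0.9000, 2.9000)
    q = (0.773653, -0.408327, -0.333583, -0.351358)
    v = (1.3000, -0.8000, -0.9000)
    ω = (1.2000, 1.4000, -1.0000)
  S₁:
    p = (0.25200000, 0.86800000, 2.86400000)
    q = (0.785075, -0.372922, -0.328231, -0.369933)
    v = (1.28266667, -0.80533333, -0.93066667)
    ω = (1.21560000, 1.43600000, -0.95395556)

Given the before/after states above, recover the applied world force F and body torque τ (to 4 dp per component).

Δω = ω₁−ω₀ = (0.01560000, 0.03600000, 0.04604444)
precession coupling = (-0.0280, -0.0240, -0.0672)
τ = I·(Δω/dt) + ω₀×(Iω₀) = (0.0500, 0.1200, 0.1400)
Δv = v₁−v₀ = (-0.01733333, -0.00533333, -0.03066667)
m·(v₁−v₀)/dt = (-1.3000, -0.4000, -2.3000)

F = (-1.3000, -0.4000, -2.3000)
τ = (0.0500, 0.1200, 0.1400)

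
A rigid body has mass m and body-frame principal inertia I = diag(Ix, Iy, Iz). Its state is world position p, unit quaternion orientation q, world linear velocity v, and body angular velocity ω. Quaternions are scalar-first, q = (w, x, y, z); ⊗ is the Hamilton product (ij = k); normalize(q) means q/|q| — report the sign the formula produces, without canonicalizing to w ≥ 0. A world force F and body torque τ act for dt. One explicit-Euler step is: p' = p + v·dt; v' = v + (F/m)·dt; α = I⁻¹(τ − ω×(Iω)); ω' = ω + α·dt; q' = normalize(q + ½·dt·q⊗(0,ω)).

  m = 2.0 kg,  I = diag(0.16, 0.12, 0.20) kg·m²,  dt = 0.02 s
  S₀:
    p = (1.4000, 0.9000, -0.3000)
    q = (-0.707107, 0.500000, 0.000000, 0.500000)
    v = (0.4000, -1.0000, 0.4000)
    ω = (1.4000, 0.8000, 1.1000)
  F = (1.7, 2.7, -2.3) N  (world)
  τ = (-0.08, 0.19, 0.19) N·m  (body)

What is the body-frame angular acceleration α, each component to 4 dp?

α = (-0.9400, 2.0967, 1.1740)

precession coupling ω×(Iω) = (0.0704, -0.0616, -0.0448)
angular accel α = (-0.9400, 2.0967, 1.1740)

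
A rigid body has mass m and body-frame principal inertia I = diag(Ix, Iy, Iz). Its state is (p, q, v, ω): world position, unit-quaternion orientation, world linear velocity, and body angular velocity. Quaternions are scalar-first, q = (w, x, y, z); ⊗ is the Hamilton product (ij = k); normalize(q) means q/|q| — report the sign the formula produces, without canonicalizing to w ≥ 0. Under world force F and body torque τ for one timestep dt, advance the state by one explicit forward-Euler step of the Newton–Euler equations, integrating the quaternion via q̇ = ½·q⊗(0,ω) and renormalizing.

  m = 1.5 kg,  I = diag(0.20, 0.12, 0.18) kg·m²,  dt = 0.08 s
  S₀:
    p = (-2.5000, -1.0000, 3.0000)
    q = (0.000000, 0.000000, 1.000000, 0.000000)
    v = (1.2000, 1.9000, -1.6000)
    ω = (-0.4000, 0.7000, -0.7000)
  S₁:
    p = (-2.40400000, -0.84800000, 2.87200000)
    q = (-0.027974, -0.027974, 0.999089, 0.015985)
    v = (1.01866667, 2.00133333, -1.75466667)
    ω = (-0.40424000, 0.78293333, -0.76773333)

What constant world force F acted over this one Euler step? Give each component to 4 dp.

F = (-3.4000, 1.9000, -2.9000)

Δv = v₁−v₀ = (-0.18133333, 0.10133333, -0.15466667)
m·(v₁−v₀)/dt = (-3.4000, 1.9000, -2.9000)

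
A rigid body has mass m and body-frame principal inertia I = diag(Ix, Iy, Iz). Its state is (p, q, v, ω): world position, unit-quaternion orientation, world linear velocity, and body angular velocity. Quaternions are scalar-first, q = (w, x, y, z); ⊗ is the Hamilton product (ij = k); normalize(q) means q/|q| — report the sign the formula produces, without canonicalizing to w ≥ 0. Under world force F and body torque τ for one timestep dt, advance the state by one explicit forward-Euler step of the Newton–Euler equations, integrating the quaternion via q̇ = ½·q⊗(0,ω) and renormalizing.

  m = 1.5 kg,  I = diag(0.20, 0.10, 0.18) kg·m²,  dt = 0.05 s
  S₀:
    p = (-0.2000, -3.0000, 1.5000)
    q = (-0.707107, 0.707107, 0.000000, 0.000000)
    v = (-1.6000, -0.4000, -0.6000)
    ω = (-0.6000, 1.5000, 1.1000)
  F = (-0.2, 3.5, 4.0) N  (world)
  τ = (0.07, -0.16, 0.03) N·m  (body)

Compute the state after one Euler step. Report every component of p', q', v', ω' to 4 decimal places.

p' = (-0.2800, -3.0200, 1.4700)
q' = (-0.6957, 0.7169, -0.0459, 0.0071)
v' = (-1.6067, -0.2833, -0.4667)
ω' = (-0.6155, 1.4266, 1.0833)

precession coupling ω×(Iω) = (0.1320, -0.0132, 0.0900)
angular accel α = (-0.3100, -1.4680, -0.3333)
ω + α·dt = (-0.6155, 1.4266, 1.0833)
Hamilton product q⊗(0,ω) = (0.4242642, 0.4242642, -1.8384782, 0.2828428)
q' = normalize(q + ½dt·q⊗(0,ω)) = (-0.6957, 0.7169, -0.0459, 0.0071)
p + v·dt = (-0.2800, -3.0200, 1.4700)
v' = v + a·dt = (-1.6067, -0.2833, -0.4667)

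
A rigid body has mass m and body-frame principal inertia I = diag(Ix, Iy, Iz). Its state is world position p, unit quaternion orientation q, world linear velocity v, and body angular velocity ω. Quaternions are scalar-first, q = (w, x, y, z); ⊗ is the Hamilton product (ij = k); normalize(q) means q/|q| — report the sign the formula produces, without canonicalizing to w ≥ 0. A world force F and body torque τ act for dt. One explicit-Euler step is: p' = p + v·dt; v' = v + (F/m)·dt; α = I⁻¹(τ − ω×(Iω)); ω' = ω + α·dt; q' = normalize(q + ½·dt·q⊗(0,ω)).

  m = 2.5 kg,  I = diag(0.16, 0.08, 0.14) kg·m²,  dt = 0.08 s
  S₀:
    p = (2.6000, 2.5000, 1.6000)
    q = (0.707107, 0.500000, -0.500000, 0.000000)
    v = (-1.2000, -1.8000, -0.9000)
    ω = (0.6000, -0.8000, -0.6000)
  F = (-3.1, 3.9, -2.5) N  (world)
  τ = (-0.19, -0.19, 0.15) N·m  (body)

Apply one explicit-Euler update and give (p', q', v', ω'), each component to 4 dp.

p' = (2.5040, 2.3560, 1.5280)
q' = (0.6784, 0.5284, -0.5101, -0.0209)
v' = (-1.2992, -1.6752, -0.9800)
ω' = (0.4906, -0.9828, -0.5362)

linear accel F/m = (-1.2400, 1.5600, -1.0000)
new position p' = (2.5040, 2.3560, 1.5280)
v' = v + a·dt = (-1.2992, -1.6752, -0.9800)
precession coupling ω×(Iω) = (0.0288, -0.0072, 0.0384)
α = I⁻¹(τ − ω×Iω) = (-1.3675, -2.2850, 0.7971)
new body rate ω' = (0.4906, -0.9828, -0.5362)
Hamilton product q⊗(0,ω) = (-0.7000000, 0.7242642, -0.2656856, -0.5242642)
q' = normalize(q + ½dt·q⊗(0,ω)) = (0.6784, 0.5284, -0.5101, -0.0209)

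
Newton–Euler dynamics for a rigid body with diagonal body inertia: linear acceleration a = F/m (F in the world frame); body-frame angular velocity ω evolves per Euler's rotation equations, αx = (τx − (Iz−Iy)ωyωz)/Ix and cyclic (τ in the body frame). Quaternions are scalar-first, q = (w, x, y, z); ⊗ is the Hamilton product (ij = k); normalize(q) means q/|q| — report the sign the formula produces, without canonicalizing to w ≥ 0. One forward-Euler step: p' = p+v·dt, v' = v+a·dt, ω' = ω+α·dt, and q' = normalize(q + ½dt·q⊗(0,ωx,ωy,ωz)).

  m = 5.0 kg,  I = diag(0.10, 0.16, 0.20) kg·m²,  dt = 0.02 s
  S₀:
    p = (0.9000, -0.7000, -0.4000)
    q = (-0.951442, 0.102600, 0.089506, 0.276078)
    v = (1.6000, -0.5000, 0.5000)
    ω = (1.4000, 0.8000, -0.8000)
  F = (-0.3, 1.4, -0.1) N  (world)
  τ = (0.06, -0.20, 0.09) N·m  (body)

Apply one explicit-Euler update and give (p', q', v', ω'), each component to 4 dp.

linear accel F/m = (-0.0600, 0.2800, -0.0200)
p + v·dt = (0.9320, -0.7100, -0.3900)
new velocity v' = (1.5988, -0.4944, 0.4996)
precession coupling ω×(Iω) = (-0.0256, 0.1120, 0.0672)
α = I⁻¹(τ − ω×Iω) = (0.8560, -1.9500, 0.1140)
ω' = ω + α·dt = (1.4171, 0.7610, -0.7977)
2q̇ = q⊗(0,ω) = (0.0056176, -1.6244860, -0.2925644, 0.7179252)
updated quaternion q' = (-0.9512, 0.0863, 0.0866, 0.2832)

p' = (0.9320, -0.7100, -0.3900)
q' = (-0.9512, 0.0863, 0.0866, 0.2832)
v' = (1.5988, -0.4944, 0.4996)
ω' = (1.4171, 0.7610, -0.7977)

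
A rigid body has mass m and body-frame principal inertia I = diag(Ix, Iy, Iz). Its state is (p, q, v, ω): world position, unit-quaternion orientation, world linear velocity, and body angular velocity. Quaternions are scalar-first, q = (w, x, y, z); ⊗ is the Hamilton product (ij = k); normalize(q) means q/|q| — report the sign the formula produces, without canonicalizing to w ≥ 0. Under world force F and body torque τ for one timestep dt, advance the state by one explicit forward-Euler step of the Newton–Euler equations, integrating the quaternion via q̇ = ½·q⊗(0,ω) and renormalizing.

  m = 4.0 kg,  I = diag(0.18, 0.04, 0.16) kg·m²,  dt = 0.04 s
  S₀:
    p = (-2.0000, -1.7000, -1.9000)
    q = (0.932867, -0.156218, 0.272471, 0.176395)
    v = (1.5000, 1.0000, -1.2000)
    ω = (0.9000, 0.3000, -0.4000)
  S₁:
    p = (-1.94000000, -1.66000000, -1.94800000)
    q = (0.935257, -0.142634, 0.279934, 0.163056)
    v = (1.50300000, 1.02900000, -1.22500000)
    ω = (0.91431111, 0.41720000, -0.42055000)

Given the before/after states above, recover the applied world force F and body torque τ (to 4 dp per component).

F = (0.3000, 2.9000, -2.5000)
τ = (0.0500, 0.1100, -0.1200)

velocity change Δv = (0.00300000, 0.02900000, -0.02500000)
F = m·Δv/dt = (0.3000, 2.9000, -2.5000)
ω₁ − ω₀ = (0.01431111, 0.11720000, -0.02055000)
ω₀×(Iω₀) = (-0.0144, -0.0072, -0.0378)
τ = I·(Δω/dt) + ω₀×(Iω₀) = (0.0500, 0.1100, -0.1200)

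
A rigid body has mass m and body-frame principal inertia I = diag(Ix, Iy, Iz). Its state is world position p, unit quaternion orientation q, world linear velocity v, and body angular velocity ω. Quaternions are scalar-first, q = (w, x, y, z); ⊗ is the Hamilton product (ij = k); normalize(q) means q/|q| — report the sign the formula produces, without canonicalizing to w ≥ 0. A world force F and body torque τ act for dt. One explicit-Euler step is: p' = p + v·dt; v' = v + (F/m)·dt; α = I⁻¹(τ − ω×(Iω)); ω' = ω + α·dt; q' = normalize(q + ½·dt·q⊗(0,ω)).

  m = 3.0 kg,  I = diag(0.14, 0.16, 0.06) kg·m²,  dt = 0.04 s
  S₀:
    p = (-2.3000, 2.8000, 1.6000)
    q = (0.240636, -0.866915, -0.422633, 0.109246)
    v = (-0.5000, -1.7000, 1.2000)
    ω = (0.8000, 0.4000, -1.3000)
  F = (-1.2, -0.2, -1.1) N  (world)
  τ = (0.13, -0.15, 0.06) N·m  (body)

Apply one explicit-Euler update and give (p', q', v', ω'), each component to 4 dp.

p' = (-2.3200, 2.7320, 1.6480)
q' = (0.2606, -0.8525, -0.4413, 0.1028)
v' = (-0.5160, -1.7027, 1.1853)
ω' = (0.8223, 0.3833, -1.2643)

a = F/m = (-0.4000, -0.0667, -0.3667)
p + v·dt = (-2.3200, 2.7320, 1.6480)
v' = v + a·dt = (-0.5160, -1.7027, 1.1853)
α = I⁻¹(τ − ω×Iω) = (0.5571, -0.4175, 0.8933)
ω + α·dt = (0.8223, 0.3833, -1.2643)
2q̇ = q⊗(0,ω) = (1.0046050, 0.6982333, -0.9433383, -0.3214864)
q' = normalize(q + ½dt·q⊗(0,ω)) = (0.2606, -0.8525, -0.4413, 0.1028)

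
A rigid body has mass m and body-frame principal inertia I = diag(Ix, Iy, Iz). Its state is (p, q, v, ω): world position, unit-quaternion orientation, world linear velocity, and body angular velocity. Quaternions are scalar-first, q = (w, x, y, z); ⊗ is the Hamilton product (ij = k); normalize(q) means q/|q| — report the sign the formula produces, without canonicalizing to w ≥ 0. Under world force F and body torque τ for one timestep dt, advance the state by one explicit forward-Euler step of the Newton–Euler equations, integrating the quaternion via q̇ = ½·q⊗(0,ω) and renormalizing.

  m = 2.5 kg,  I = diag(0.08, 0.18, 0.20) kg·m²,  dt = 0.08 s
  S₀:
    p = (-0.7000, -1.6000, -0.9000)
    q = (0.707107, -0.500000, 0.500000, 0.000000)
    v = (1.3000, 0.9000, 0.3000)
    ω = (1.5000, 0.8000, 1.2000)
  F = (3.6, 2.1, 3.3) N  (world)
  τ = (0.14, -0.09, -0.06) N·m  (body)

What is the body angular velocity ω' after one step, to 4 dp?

ω' = (1.6208, 0.8560, 1.1280)

gyro term ω×Iω = (0.0192, -0.2160, 0.1200)
angular accel α = (1.5100, 0.7000, -0.9000)
new body rate ω' = (1.6208, 0.8560, 1.1280)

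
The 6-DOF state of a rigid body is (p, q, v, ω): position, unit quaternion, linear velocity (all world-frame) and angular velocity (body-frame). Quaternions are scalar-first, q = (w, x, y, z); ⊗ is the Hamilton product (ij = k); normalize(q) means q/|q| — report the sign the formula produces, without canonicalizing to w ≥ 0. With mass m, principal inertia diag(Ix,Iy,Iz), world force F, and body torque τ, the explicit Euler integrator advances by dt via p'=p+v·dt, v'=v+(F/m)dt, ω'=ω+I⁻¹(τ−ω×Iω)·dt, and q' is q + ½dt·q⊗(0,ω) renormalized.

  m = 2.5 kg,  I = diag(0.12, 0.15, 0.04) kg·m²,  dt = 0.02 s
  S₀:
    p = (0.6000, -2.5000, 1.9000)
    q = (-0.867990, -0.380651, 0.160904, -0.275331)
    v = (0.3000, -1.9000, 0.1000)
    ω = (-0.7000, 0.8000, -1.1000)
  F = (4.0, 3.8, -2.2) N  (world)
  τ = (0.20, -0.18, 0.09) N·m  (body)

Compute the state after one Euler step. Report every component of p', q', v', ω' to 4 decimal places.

p' = (0.6060, -2.5380, 1.9020)
q' = (-0.8749, -0.3741, 0.1517, -0.2677)
v' = (0.3320, -1.8696, 0.0824)
ω' = (-0.6828, 0.7678, -1.0466)

(τ − ω×Iω)/I = (0.8600, -1.6107, 2.6700)
ω + α·dt = (-0.6828, 0.7678, -1.0466)
2q̇ = q⊗(0,ω) = (-0.6980430, 0.6508634, -0.9203764, 0.7629010)
q' = normalize(q + ½dt·q⊗(0,ω)) = (-0.8749, -0.3741, 0.1517, -0.2677)
linear accel F/m = (1.6000, 1.5200, -0.8800)
new position p' = (0.6060, -2.5380, 1.9020)
v + (F/m)dt = (0.3320, -1.8696, 0.0824)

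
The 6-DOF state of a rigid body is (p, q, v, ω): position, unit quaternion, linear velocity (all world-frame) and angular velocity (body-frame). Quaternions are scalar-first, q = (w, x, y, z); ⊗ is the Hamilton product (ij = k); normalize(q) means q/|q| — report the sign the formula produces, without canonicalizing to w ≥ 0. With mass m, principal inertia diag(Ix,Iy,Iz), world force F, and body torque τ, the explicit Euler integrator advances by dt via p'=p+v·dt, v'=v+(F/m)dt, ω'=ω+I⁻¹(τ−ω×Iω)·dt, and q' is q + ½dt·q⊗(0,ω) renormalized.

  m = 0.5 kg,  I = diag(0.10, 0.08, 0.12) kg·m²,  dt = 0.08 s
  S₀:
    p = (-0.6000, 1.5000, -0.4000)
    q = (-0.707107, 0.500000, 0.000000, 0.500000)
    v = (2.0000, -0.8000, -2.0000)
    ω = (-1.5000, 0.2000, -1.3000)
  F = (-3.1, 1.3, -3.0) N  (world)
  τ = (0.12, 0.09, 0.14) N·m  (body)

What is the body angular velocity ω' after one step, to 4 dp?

ω' = (-1.3957, 0.3290, -1.2107)

(τ − ω×Iω)/I = (1.3040, 1.6125, 1.1167)
ω + α·dt = (-1.3957, 0.3290, -1.2107)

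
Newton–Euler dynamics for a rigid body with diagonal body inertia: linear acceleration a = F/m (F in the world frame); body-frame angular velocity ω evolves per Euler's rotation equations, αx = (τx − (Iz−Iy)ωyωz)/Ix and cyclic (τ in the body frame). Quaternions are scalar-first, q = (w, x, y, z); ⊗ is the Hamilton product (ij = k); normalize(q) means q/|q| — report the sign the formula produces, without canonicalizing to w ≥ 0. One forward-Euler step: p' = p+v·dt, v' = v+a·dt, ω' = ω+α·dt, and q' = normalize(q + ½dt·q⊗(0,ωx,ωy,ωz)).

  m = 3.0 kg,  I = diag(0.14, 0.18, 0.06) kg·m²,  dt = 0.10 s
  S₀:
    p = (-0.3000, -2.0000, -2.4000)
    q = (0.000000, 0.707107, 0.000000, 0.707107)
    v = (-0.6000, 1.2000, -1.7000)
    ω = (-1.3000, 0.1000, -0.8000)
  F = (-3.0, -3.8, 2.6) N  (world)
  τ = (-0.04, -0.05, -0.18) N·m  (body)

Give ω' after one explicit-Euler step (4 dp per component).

gyro term ω×Iω = (0.0096, 0.0832, -0.0052)
α = I⁻¹(τ − ω×Iω) = (-0.3543, -0.7400, -2.9133)
ω + α·dt = (-1.3354, 0.0260, -1.0913)

ω' = (-1.3354, 0.0260, -1.0913)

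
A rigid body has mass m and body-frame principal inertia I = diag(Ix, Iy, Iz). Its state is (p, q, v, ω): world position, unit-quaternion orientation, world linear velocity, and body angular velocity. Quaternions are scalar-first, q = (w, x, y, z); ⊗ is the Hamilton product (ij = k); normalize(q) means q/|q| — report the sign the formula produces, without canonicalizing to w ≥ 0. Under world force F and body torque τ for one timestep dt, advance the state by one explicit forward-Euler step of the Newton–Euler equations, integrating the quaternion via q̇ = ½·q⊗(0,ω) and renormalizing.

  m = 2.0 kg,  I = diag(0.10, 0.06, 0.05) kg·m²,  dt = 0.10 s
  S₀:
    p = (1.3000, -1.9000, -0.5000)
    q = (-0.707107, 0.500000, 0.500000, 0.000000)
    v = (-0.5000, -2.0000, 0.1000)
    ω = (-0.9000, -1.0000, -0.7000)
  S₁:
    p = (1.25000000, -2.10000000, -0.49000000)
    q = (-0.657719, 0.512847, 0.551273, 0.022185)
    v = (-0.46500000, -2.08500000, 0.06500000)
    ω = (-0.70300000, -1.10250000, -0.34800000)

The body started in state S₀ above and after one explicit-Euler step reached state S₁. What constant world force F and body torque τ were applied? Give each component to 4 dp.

Δω = ω₁−ω₀ = (0.19700000, -0.10250000, 0.35200000)
applied torque τ = (0.1900, -0.0300, 0.1400)
velocity change Δv = (0.03500000, -0.08500000, -0.03500000)
applied force F = (0.7000, -1.7000, -0.7000)

F = (0.7000, -1.7000, -0.7000)
τ = (0.1900, -0.0300, 0.1400)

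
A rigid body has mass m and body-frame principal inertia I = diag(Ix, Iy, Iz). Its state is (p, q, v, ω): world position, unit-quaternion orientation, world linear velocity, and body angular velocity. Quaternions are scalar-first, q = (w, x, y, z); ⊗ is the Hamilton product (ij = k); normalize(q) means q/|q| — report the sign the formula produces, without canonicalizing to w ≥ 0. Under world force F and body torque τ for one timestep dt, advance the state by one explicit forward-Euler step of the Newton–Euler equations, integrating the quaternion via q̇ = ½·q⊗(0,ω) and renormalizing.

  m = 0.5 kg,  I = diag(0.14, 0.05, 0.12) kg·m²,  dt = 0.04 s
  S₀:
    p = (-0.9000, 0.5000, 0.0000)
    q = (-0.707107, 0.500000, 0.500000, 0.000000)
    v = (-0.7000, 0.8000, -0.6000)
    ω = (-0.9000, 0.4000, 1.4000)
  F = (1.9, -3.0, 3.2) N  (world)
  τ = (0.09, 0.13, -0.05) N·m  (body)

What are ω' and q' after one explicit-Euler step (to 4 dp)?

angular accel α = (0.3629, 3.1040, -0.6867)
new body rate ω' = (-0.8855, 0.5242, 1.3725)
q⊗(0,ω) = (0.2500000, 1.3363963, -0.9828428, -0.3399498)
q' = normalize(q + ½dt·q⊗(0,ω)) = (-0.7017, 0.5264, 0.4801, -0.0068)

ω' = (-0.8855, 0.5242, 1.3725)
q' = (-0.7017, 0.5264, 0.4801, -0.0068)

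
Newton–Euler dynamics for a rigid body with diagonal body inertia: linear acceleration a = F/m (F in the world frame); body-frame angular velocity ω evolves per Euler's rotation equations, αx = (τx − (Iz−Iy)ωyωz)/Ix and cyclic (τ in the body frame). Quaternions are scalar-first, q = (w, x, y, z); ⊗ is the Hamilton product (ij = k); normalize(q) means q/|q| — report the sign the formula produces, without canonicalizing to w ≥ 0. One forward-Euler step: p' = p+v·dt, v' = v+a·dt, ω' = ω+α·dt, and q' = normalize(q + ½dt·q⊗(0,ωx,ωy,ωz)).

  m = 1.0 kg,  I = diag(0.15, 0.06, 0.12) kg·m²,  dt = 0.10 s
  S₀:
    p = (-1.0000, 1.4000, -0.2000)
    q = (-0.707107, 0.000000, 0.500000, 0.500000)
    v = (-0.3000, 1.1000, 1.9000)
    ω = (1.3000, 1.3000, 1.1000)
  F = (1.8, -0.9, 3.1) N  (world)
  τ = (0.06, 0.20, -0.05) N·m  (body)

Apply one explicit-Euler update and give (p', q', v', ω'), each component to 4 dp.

p' = (-1.0300, 1.5100, -0.0100)
q' = (-0.7627, -0.0507, 0.4838, 0.4262)
v' = (-0.1200, 1.0100, 2.2100)
ω' = (1.2828, 1.5618, 1.1851)

a = (1.8000, -0.9000, 3.1000)
p' = p + v·dt = (-1.0300, 1.5100, -0.0100)
v' = v + a·dt = (-0.1200, 1.0100, 2.2100)
α = I⁻¹(τ − ω×Iω) = (-0.1720, 2.6183, 0.8508)
ω + α·dt = (1.2828, 1.5618, 1.1851)
2q̇ = q⊗(0,ω) = (-1.2000000, -1.0192391, -0.2692391, -1.4278177)
q + ½dt·q⊗(0,ω), renormalized = (-0.7627, -0.0507, 0.4838, 0.4262)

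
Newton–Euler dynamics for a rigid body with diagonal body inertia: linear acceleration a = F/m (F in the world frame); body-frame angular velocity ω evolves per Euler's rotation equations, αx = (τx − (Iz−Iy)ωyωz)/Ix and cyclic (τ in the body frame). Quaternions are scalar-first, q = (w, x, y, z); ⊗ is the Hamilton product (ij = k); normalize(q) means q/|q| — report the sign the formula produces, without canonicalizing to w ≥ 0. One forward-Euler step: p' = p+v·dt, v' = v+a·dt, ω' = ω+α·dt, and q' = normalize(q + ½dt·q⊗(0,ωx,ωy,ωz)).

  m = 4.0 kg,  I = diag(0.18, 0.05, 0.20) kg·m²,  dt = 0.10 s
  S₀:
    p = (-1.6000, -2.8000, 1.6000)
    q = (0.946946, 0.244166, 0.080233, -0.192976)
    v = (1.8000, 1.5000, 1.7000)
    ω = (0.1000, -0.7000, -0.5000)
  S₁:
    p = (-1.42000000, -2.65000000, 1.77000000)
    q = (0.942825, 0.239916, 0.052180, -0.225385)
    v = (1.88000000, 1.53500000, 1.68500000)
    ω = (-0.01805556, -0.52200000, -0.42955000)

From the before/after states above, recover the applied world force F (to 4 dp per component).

v₁ − v₀ = (0.08000000, 0.03500000, -0.01500000)
m·(v₁−v₀)/dt = (3.2000, 1.4000, -0.6000)

F = (3.2000, 1.4000, -0.6000)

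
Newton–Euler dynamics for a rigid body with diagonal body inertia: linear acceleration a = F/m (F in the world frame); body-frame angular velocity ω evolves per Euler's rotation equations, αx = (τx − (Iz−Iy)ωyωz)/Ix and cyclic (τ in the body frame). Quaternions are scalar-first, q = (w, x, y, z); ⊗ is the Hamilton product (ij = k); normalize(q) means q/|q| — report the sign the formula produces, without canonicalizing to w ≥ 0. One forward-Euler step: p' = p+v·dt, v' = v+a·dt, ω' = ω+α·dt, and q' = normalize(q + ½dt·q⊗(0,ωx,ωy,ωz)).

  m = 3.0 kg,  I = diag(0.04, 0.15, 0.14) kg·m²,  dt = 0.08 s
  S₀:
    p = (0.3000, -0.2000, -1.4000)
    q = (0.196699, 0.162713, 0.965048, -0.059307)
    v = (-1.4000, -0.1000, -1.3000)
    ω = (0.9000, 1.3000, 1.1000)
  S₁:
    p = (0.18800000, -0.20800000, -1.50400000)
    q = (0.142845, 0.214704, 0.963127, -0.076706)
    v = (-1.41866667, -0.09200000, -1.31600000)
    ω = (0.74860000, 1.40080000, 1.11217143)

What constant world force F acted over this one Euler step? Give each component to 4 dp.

F = (-0.7000, 0.3000, -0.6000)

velocity change Δv = (-0.01866667, 0.00800000, -0.01600000)
m·(v₁−v₀)/dt = (-0.7000, 0.3000, -0.6000)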